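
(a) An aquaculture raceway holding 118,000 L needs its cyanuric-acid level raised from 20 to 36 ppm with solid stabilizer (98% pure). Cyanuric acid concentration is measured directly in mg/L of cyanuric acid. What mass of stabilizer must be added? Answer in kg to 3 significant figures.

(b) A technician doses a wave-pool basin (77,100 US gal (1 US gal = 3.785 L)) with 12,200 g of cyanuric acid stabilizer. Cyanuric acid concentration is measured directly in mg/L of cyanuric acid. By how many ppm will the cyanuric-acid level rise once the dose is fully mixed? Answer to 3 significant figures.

(a) 1.93 kg; (b) 41.8 ppm

(a) CYA to add: (36 − 20) = 16 mg/L × 118,000 L = 1888 g cyanuric acid.
(a) At 98% purity: 1888 / 0.98 = 1927 g product.

(b) Volume: 77,100 US gal × 3.785 L/gal = 291,824 L.
(b) Rise: 12,200 g / 291,824 L × 1000 = 41.81 mg/L.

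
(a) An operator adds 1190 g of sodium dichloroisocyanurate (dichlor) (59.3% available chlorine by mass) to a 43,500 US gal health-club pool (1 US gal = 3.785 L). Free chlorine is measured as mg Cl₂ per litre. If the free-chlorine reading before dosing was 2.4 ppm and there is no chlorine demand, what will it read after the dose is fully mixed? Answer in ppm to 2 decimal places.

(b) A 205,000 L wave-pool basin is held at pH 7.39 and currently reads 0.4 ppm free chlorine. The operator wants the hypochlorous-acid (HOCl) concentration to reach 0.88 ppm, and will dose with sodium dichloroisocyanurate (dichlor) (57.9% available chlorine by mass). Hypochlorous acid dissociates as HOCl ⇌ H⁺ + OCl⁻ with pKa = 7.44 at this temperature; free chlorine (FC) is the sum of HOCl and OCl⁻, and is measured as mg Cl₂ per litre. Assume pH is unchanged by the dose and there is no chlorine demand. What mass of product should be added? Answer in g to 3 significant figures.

(a) Volume: 43,500 US gal × 3.785 L/gal = 164,648 L.
(a) Available chlorine delivered: 1190 g × 0.593 = 705.7 g as Cl₂.
(a) Concentration rise: 705.7 g / 164,648 L = 4.286 mg/L = 4.29 ppm.
(a) Final FC: 2.4 + 4.29 = 6.69 ppm.

(b) [OCl⁻]/[HOCl] = 10^(pH − pKa) = 10^(7.39 − 7.44) = 0.8913; fraction as HOCl = 1/(1 + 0.8913) = 0.5288.
(b) Free chlorine required for 0.88 ppm HOCl: 0.88 / 0.5288 = 1.664 ppm.
(b) FC to add: 1.664 − 0.4 = 1.264 mg/L as Cl₂.
(b) Cl₂ equivalent: 1.264 mg/L × 205,000 L = 259.2 g.
(b) Product at 57.9% available Cl: 259.2 / 0.579 = 447.6 g.

(a) 6.69 ppm; (b) 448 g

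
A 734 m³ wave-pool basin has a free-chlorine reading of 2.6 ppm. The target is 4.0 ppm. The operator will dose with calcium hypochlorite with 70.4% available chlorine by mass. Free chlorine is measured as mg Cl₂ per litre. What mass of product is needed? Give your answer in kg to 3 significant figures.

Volume: 734 m³ = 734,000 L.
Chlorine deficit: 4.0 − 2.6 = 1.4 ppm = 1.4 mg/L as Cl₂.
Cl₂ equivalent needed: 1.4 mg/L × 734,000 L = 1,028,000 mg = 1028 g.
Product at 70.4% available chlorine: 1028 / 0.704 = 1460 g.

1.46 kg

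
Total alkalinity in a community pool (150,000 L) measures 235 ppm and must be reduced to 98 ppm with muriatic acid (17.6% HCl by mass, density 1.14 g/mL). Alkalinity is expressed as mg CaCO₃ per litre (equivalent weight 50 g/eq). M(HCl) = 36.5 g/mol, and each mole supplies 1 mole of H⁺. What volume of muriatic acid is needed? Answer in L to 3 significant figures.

Alkalinity to neutralize: (235 − 98) = 137 mg/L as CaCO₃ × 150,000 L = 20,550 g as CaCO₃.
Equivalents of H⁺ required: 20,550 ÷ 50 g/eq = 411 eq = 411 mol HCl.
Mass of HCl: 411 × 36.5 = 15,000 g.
Mass of 17.6% solution: 15,000 / 0.176 = 85,240 g.
Volume: 85,240 g ÷ 1.14 g/mL = 74,770 mL.

74.8 L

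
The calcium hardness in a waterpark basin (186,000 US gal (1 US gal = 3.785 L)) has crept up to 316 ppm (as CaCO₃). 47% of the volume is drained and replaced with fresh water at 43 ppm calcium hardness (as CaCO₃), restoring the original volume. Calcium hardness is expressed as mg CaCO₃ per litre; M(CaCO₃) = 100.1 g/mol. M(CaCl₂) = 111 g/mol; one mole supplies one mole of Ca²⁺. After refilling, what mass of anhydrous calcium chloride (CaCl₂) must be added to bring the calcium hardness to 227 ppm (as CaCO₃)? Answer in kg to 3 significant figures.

30.7 kg

Volume: 186,000 US gal × 3.785 L/gal = 704,010 L.
After draining 47% and refilling: 316 × 0.53 + 43 × 0.47 = 187.69 ppm.
Deficit to target: 227 − 187.69 = 39.31 mg/L.
As CaCO₃: 39.31 mg/L × 704,010 L = 27,670 g; ÷ 100.1 = 276.5 mol Ca²⁺.
Mass: 276.5 × 111 = 30,690 g.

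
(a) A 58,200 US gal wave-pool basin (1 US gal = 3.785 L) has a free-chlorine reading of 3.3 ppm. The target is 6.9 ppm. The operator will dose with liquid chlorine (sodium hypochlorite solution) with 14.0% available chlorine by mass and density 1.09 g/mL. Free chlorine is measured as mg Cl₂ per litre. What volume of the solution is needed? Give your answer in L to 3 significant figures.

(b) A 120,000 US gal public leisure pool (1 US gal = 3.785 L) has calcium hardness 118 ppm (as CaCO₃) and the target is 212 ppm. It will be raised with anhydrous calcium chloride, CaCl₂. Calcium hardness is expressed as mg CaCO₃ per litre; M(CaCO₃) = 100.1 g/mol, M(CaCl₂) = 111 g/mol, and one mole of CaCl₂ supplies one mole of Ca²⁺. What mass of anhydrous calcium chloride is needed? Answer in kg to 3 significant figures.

(a) 5.20 L; (b) 47.3 kg

(a) Volume: 58,200 US gal × 3.785 L/gal = 220,287 L.
(a) Chlorine deficit: 6.9 − 3.3 = 3.6 ppm = 3.6 mg/L as Cl₂.
(a) Cl₂ equivalent needed: 3.6 mg/L × 220,287 L = 793,000 mg = 793 g.
(a) Product at 14.0% available chlorine: 793 / 0.14 = 5665 g.
(a) Volume at density 1.09 g/mL: 5665 g ÷ 1.09 g/mL = 5197 mL.

(b) Volume: 120,000 US gal × 3.785 L/gal = 454,200 L.
(b) Hardness to add: (212 − 118) = 94 mg/L as CaCO₃ × 454,200 L = 42,690 g as CaCO₃.
(b) Moles of Ca²⁺ (1 mol Ca²⁺ ≡ 1 mol CaCO₃): 42,690 / 100.1 g/mol = 426.5 mol.
(b) Mass of CaCl₂: 426.5 × 111 = 47,340 g.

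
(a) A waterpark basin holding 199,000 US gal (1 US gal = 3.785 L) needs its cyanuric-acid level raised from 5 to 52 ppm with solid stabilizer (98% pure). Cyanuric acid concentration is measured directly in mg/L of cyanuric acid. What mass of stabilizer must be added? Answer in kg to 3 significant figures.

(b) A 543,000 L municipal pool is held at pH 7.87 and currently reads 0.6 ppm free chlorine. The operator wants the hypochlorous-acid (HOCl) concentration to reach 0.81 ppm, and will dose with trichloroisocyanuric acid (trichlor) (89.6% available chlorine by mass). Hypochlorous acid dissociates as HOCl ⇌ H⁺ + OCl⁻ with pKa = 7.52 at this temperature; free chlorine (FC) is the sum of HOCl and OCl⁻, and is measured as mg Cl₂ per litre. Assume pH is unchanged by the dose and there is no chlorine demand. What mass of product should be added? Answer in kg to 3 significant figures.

(a) Volume: 199,000 US gal × 3.785 L/gal = 753,215 L.
(a) CYA to add: (52 − 5) = 47 mg/L × 753,215 L = 35,400 g cyanuric acid.
(a) At 98% purity: 35,400 / 0.98 = 36,120 g product.

(b) [OCl⁻]/[HOCl] = 10^(pH − pKa) = 10^(7.87 − 7.52) = 2.239; fraction as HOCl = 1/(1 + 2.239) = 0.3088.
(b) Free chlorine required for 0.81 ppm HOCl: 0.81 / 0.3088 = 2.623 ppm.
(b) FC to add: 2.623 − 0.6 = 2.023 mg/L as Cl₂.
(b) Cl₂ equivalent: 2.023 mg/L × 543,000 L = 1099 g.
(b) Product at 89.6% available Cl: 1099 / 0.896 = 1226 g.

(a) 36.1 kg; (b) 1.23 kg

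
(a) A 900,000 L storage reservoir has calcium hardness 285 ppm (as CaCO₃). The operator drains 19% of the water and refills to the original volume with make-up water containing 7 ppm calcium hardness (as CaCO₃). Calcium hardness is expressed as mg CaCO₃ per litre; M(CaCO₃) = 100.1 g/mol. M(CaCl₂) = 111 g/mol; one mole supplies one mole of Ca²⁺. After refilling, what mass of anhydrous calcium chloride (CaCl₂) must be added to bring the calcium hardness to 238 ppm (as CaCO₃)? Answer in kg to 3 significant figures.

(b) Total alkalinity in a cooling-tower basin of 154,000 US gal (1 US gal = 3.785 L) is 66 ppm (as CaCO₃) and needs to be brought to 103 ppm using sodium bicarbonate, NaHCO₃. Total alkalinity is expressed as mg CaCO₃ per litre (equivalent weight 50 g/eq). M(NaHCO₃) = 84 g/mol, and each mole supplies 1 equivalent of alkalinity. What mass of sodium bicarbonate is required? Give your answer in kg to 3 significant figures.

(a) 5.81 kg; (b) 36.2 kg

(a) After draining 19% and refilling: 285 × 0.81 + 7 × 0.19 = 232.18 ppm.
(a) Deficit to target: 238 − 232.18 = 5.82 mg/L.
(a) As CaCO₃: 5.82 mg/L × 900,000 L = 5238 g; ÷ 100.1 = 52.33 mol Ca²⁺.
(a) Mass: 52.33 × 111 = 5808 g.

(b) Volume: 154,000 US gal × 3.785 L/gal = 582,890 L.
(b) Alkalinity to add: (103 − 66) = 37 mg/L as CaCO₃ × 582,890 L = 21,570 g as CaCO₃.
(b) Equivalents: 21,570 g ÷ 50 g/eq = 431.3 eq.
(b) NaHCO₃ supplies 1 eq per mole → 431.3 mol.
(b) Mass: 431.3 mol × 84 g/mol = 36,230 g.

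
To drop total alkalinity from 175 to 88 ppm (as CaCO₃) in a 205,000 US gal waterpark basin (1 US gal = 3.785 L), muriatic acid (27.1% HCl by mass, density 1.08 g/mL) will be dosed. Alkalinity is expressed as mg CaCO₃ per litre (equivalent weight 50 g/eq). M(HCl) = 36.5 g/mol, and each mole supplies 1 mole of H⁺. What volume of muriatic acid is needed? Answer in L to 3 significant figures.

168 L

Volume: 205,000 US gal × 3.785 L/gal = 775,925 L.
Alkalinity to neutralize: (175 − 88) = 87 mg/L as CaCO₃ × 775,925 L = 67,510 g as CaCO₃.
Equivalents of H⁺ required: 67,510 ÷ 50 g/eq = 1350 eq = 1350 mol HCl.
Mass of HCl: 1350 × 36.5 = 49,280 g.
Mass of 27.1% solution: 49,280 / 0.271 = 181,800 g.
Volume: 181,800 g ÷ 1.08 g/mL = 168,400 mL.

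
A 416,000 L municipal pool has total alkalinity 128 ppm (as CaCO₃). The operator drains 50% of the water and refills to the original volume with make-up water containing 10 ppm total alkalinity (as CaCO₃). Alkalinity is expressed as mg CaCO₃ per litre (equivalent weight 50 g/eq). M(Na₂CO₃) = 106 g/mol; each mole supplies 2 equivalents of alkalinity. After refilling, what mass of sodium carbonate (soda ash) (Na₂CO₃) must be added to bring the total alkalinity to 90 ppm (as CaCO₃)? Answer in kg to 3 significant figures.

After draining 50% and refilling: 128 × 0.50 + 10 × 0.50 = 69 ppm.
Deficit to target: 90 − 69 = 21 mg/L.
As CaCO₃: 21 mg/L × 416,000 L = 8736 g; ÷ 50 g/eq ÷ 2 = 87.36 mol Na₂CO₃.
Mass: 87.36 × 106 = 9260 g.

9.26 kg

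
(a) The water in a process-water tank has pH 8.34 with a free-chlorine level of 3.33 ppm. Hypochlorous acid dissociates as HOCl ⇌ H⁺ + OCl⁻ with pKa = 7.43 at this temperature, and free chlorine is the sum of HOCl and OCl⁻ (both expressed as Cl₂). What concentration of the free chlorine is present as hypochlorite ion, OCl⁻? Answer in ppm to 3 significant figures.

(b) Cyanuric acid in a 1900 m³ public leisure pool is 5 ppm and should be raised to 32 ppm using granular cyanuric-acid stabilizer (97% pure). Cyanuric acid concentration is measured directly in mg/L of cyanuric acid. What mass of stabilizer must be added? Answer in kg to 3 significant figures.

(a) 2.97 ppm; (b) 52.9 kg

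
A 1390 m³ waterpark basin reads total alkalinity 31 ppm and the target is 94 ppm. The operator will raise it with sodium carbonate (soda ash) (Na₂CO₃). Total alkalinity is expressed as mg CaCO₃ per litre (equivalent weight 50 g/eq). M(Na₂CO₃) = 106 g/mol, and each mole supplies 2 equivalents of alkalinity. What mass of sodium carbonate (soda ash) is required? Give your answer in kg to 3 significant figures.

Volume: 1390 m³ = 1,390,000 L.
Alkalinity to add: (94 − 31) = 63 mg/L as CaCO₃ × 1,390,000 L = 87,570 g as CaCO₃.
Equivalents: 87,570 g ÷ 50 g/eq = 1751 eq.
Each mole of Na₂CO₃ supplies 2 eq, so 1751 / 2 = 875.7 mol.
Mass: 875.7 mol × 106 g/mol = 92,820 g.

92.8 kg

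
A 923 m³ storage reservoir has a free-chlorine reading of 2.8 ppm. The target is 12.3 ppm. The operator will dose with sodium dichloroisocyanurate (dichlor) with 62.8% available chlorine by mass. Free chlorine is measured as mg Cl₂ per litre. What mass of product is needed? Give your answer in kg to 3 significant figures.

14.0 kg

Volume: 923 m³ = 923,000 L.
Chlorine deficit: 12.3 − 2.8 = 9.5 ppm = 9.5 mg/L as Cl₂.
Cl₂ equivalent needed: 9.5 mg/L × 923,000 L = 8,768,000 mg = 8768 g.
Product at 62.8% available chlorine: 8768 / 0.628 = 13,960 g.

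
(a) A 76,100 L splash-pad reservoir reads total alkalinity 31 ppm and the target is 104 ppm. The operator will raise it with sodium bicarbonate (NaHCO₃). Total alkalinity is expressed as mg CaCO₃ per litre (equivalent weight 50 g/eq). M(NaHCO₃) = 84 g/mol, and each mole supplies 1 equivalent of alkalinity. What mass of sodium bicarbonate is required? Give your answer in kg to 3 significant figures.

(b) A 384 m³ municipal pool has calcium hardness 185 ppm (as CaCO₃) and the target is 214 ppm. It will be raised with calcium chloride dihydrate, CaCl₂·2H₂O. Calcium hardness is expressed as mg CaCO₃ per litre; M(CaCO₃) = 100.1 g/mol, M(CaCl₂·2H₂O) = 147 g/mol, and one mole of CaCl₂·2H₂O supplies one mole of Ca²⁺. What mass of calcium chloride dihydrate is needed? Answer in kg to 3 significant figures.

(a) 9.33 kg; (b) 16.4 kg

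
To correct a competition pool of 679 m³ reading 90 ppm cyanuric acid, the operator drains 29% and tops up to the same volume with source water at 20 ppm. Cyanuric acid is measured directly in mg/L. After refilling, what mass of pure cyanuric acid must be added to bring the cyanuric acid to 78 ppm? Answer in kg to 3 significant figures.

Volume: 679 m³ = 679,000 L.
After draining 29% and refilling: 90 × 0.71 + 20 × 0.29 = 69.7 ppm.
Deficit to target: 78 − 69.7 = 8.3 mg/L.
Mass: 8.3 mg/L × 679,000 L = 5636 g cyanuric acid.

5.64 kg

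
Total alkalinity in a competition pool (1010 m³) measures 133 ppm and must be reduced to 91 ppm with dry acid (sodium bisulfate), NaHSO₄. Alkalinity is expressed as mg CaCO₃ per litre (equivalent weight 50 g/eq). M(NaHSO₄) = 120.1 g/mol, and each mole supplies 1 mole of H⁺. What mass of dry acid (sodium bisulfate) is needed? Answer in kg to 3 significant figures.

102 kg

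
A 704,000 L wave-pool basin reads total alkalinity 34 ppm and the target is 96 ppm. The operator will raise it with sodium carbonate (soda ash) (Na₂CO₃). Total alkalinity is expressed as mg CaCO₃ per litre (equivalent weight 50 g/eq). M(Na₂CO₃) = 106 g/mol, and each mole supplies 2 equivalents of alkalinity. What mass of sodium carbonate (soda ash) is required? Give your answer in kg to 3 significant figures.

46.3 kg

Alkalinity to add: (96 − 34) = 62 mg/L as CaCO₃ × 704,000 L = 43,650 g as CaCO₃.
Equivalents: 43,650 g ÷ 50 g/eq = 873 eq.
Each mole of Na₂CO₃ supplies 2 eq, so 873 / 2 = 436.5 mol.
Mass: 436.5 mol × 106 g/mol = 46,270 g.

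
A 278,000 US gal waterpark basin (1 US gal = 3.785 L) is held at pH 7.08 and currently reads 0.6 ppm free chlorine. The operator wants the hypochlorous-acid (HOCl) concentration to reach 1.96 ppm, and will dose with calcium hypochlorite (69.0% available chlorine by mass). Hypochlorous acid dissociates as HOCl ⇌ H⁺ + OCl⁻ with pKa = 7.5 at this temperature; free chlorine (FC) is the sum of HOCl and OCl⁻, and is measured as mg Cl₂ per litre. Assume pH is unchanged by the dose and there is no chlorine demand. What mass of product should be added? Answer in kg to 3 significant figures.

3.21 kg

Volume: 278,000 US gal × 3.785 L/gal = 1,052,230 L.
[OCl⁻]/[HOCl] = 10^(pH − pKa) = 10^(7.08 − 7.5) = 0.3802; fraction as HOCl = 1/(1 + 0.3802) = 0.7245.
Free chlorine required for 1.96 ppm HOCl: 1.96 / 0.7245 = 2.705 ppm.
FC to add: 2.705 − 0.6 = 2.105 mg/L as Cl₂.
Cl₂ equivalent: 2.105 mg/L × 1,052,230 L = 2215 g.
Product at 69.0% available Cl: 2215 / 0.69 = 3210 g.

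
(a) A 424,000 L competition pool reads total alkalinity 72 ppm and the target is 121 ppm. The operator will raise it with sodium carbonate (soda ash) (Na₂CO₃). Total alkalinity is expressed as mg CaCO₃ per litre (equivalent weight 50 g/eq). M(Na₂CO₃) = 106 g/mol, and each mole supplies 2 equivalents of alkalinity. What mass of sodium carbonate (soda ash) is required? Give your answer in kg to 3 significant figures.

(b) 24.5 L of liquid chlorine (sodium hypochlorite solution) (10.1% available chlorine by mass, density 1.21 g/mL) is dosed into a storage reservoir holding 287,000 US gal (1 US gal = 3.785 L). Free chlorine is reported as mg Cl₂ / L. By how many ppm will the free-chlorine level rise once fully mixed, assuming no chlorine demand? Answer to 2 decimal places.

(a) 22.0 kg; (b) 2.76 ppm

(a) Alkalinity to add: (121 − 72) = 49 mg/L as CaCO₃ × 424,000 L = 20,780 g as CaCO₃.
(a) Equivalents: 20,780 g ÷ 50 g/eq = 415.5 eq.
(a) Each mole of Na₂CO₃ supplies 2 eq, so 415.5 / 2 = 207.8 mol.
(a) Mass: 207.8 mol × 106 g/mol = 22,020 g.

(b) Volume: 287,000 US gal × 3.785 L/gal = 1,086,295 L.
(b) Mass of solution: 24.5 L × 1000 mL/L × 1.21 g/mL = 29,640 g.
(b) Available chlorine delivered: 29,640 g × 0.101 = 2994 g as Cl₂.
(b) Concentration rise: 2994 g / 1,086,295 L = 2.756 mg/L = 2.76 ppm.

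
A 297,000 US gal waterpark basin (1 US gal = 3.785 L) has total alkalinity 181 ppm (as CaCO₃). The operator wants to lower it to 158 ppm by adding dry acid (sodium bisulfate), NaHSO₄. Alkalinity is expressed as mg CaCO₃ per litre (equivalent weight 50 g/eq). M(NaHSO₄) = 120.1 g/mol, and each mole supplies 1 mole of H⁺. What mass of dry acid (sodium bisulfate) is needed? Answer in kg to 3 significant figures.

Volume: 297,000 US gal × 3.785 L/gal = 1,124,145 L.
Alkalinity to neutralize: (181 − 158) = 23 mg/L as CaCO₃ × 1,124,145 L = 25,860 g as CaCO₃.
Equivalents of H⁺ required: 25,860 ÷ 50 g/eq = 517.1 eq = 517.1 mol NaHSO₄.
Mass of NaHSO₄: 517.1 × 120.1 = 62,100 g.

62.1 kg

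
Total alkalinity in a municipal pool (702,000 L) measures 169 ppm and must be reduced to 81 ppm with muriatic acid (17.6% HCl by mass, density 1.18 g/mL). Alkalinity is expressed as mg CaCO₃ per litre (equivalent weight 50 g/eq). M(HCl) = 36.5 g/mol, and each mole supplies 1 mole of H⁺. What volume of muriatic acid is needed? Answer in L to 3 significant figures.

Alkalinity to neutralize: (169 − 81) = 88 mg/L as CaCO₃ × 702,000 L = 61,780 g as CaCO₃.
Equivalents of H⁺ required: 61,780 ÷ 50 g/eq = 1236 eq = 1236 mol HCl.
Mass of HCl: 1236 × 36.5 = 45,100 g.
Mass of 17.6% solution: 45,100 / 0.176 = 256,200 g.
Volume: 256,200 g ÷ 1.18 g/mL = 217,100 mL.

217 L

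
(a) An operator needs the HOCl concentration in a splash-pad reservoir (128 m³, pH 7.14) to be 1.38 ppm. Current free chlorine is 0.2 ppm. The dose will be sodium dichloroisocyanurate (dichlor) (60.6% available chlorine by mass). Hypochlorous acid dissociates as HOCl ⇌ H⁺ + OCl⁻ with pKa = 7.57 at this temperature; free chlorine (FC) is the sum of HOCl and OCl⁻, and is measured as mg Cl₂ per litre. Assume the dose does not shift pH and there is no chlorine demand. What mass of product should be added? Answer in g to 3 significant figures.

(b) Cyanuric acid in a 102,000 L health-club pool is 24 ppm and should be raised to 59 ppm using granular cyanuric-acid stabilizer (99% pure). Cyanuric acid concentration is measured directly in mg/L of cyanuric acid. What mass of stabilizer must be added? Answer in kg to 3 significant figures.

(a) 358 g; (b) 3.61 kg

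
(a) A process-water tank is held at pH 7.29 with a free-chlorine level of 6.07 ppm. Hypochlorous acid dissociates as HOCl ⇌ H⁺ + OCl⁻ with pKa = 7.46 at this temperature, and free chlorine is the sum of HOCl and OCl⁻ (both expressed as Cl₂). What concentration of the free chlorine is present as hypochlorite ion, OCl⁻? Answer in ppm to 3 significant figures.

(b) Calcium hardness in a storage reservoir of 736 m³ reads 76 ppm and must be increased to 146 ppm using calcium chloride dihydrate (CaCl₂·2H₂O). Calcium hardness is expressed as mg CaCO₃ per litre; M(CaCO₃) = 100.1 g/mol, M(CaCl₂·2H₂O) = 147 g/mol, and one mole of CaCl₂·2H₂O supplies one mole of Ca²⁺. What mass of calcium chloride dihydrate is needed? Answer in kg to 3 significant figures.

(a) 2.45 ppm; (b) 75.7 kg

(a) [OCl⁻]/[HOCl] = 10^(pH − pKa) = 10^(7.29 − 7.46) = 10^-0.17 = 0.6761.
(a) Fraction as HOCl = 1 / (1 + 0.6761) = 0.5966.
(a) OCl⁻ = (1 − 0.5966) × 6.07 ppm = 2.448 ppm.

(b) Volume: 736 m³ = 736,000 L.
(b) Hardness to add: (146 − 76) = 70 mg/L as CaCO₃ × 736,000 L = 51,520 g as CaCO₃.
(b) Moles of Ca²⁺ (1 mol Ca²⁺ ≡ 1 mol CaCO₃): 51,520 / 100.1 g/mol = 514.7 mol.
(b) Mass of CaCl₂·2H₂O: 514.7 × 147 = 75,660 g.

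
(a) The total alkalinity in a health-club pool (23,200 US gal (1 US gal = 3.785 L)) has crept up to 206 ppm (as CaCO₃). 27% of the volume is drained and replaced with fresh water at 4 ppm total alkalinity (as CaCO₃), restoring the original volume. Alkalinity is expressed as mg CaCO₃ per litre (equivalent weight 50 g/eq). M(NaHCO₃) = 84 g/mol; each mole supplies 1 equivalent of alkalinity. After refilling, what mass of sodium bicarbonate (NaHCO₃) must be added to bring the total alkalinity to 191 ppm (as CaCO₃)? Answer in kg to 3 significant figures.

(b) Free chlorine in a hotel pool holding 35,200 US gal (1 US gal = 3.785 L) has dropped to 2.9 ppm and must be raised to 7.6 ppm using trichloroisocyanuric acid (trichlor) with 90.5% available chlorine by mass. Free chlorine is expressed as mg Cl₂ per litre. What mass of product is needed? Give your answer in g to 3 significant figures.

(a) Volume: 23,200 US gal × 3.785 L/gal = 87,812 L.
(a) After draining 27% and refilling: 206 × 0.73 + 4 × 0.27 = 151.46 ppm.
(a) Deficit to target: 191 − 151.46 = 39.54 mg/L.
(a) As CaCO₃: 39.54 mg/L × 87,812 L = 3472 g; ÷ 50 g/eq ÷ 1 = 69.44 mol NaHCO₃.
(a) Mass: 69.44 × 84 = 5833 g.

(b) Volume: 35,200 US gal × 3.785 L/gal = 133,232 L.
(b) Chlorine deficit: 7.6 − 2.9 = 4.7 ppm = 4.7 mg/L as Cl₂.
(b) Cl₂ equivalent needed: 4.7 mg/L × 133,232 L = 626,200 mg = 626.2 g.
(b) Product at 90.5% available chlorine: 626.2 / 0.905 = 691.9 g.

(a) 5.83 kg; (b) 692 g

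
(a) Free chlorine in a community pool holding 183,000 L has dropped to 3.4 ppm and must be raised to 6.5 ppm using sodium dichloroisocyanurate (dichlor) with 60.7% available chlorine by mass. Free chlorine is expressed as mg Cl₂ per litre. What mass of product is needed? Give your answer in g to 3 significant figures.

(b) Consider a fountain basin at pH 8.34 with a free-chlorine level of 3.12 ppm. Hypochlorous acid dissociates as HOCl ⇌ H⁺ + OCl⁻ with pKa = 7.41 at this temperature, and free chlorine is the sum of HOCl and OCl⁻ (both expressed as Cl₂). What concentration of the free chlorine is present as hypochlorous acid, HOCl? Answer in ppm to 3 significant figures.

(a) 935 g; (b) 0.328 ppm

(a) Chlorine deficit: 6.5 − 3.4 = 3.1 ppm = 3.1 mg/L as Cl₂.
(a) Cl₂ equivalent needed: 3.1 mg/L × 183,000 L = 567,300 mg = 567.3 g.
(a) Product at 60.7% available chlorine: 567.3 / 0.607 = 934.6 g.

(b) [OCl⁻]/[HOCl] = 10^(pH − pKa) = 10^(8.34 − 7.41) = 10^0.93 = 8.511.
(b) Fraction as HOCl = 1 / (1 + 8.511) = 0.1051.
(b) HOCl = 0.1051 × 3.12 ppm = 0.328 ppm.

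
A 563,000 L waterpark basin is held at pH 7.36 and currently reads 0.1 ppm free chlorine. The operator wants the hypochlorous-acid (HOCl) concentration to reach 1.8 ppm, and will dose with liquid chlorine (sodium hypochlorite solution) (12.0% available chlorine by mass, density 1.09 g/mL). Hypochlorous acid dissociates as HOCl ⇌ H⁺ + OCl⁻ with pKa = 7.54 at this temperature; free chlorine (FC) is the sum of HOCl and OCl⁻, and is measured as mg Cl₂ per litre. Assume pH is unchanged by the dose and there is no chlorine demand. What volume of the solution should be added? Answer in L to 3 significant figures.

12.4 L

[OCl⁻]/[HOCl] = 10^(pH − pKa) = 10^(7.36 − 7.54) = 0.6607; fraction as HOCl = 1/(1 + 0.6607) = 0.6022.
Free chlorine required for 1.8 ppm HOCl: 1.8 / 0.6022 = 2.989 ppm.
FC to add: 2.989 − 0.1 = 2.889 mg/L as Cl₂.
Cl₂ equivalent: 2.889 mg/L × 563,000 L = 1627 g.
Product at 12.0% available Cl: 1627 / 0.12 = 13,560 g.
Volume: 13,560 g ÷ 1.09 g/mL = 12,440 mL.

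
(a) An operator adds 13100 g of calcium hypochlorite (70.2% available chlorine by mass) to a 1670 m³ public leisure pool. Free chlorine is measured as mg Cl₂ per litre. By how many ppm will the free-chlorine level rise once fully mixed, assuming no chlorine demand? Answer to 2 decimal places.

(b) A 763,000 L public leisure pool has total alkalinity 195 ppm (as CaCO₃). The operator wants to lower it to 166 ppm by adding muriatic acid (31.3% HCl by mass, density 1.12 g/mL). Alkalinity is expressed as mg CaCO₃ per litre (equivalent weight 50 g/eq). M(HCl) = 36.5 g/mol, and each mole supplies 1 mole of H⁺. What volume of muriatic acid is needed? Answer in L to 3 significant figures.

(a) Volume: 1670 m³ = 1,670,000 L.
(a) Available chlorine delivered: 13,100 g × 0.702 = 9196 g as Cl₂.
(a) Concentration rise: 9196 g / 1,670,000 L = 5.507 mg/L = 5.51 ppm.

(b) Alkalinity to neutralize: (195 − 166) = 29 mg/L as CaCO₃ × 763,000 L = 22,130 g as CaCO₃.
(b) Equivalents of H⁺ required: 22,130 ÷ 50 g/eq = 442.5 eq = 442.5 mol HCl.
(b) Mass of HCl: 442.5 × 36.5 = 16,150 g.
(b) Mass of 31.3% solution: 16,150 / 0.313 = 51,610 g.
(b) Volume: 51,610 g ÷ 1.12 g/mL = 46,080 mL.

(a) 5.51 ppm; (b) 46.1 L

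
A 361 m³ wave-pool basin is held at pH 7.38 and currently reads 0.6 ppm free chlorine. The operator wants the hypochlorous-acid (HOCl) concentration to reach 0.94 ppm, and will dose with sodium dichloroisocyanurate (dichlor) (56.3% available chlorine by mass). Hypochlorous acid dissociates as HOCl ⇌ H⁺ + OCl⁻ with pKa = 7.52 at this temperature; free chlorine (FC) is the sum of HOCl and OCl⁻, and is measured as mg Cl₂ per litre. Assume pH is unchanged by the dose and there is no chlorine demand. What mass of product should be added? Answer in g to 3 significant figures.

655 g

Volume: 361 m³ = 361,000 L.
[OCl⁻]/[HOCl] = 10^(pH − pKa) = 10^(7.38 − 7.52) = 0.7244; fraction as HOCl = 1/(1 + 0.7244) = 0.5799.
Free chlorine required for 0.94 ppm HOCl: 0.94 / 0.5799 = 1.621 ppm.
FC to add: 1.621 − 0.6 = 1.021 mg/L as Cl₂.
Cl₂ equivalent: 1.021 mg/L × 361,000 L = 368.6 g.
Product at 56.3% available Cl: 368.6 / 0.563 = 654.7 g.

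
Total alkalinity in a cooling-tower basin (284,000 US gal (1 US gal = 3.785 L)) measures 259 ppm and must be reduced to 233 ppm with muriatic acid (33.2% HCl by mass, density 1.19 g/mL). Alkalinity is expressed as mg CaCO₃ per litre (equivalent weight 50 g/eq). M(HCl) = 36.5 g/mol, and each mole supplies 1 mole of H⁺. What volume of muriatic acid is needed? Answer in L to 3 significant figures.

Volume: 284,000 US gal × 3.785 L/gal = 1,074,940 L.
Alkalinity to neutralize: (259 − 233) = 26 mg/L as CaCO₃ × 1,074,940 L = 27,950 g as CaCO₃.
Equivalents of H⁺ required: 27,950 ÷ 50 g/eq = 559 eq = 559 mol HCl.
Mass of HCl: 559 × 36.5 = 20,400 g.
Mass of 33.2% solution: 20,400 / 0.332 = 61,450 g.
Volume: 61,450 g ÷ 1.19 g/mL = 51,640 mL.

51.6 L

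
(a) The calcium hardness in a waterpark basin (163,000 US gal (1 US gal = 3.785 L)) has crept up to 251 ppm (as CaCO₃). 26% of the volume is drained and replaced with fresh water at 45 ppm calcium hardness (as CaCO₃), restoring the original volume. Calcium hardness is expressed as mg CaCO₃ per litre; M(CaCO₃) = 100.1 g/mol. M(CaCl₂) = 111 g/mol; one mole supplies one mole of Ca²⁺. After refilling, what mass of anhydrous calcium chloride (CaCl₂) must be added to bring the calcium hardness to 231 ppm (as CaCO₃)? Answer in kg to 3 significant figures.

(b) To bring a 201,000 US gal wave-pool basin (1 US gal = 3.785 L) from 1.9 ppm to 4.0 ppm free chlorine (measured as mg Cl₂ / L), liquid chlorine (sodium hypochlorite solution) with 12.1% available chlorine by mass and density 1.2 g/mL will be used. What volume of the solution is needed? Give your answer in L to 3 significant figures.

(a) 23.0 kg; (b) 11.0 L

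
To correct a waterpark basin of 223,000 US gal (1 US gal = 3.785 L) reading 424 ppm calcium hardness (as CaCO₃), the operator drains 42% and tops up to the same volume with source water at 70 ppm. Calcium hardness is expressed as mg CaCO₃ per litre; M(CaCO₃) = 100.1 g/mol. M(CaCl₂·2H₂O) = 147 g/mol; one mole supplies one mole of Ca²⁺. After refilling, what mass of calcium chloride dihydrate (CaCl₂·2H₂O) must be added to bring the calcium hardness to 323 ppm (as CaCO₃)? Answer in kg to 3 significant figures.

59.1 kg

Volume: 223,000 US gal × 3.785 L/gal = 844,055 L.
After draining 42% and refilling: 424 × 0.58 + 70 × 0.42 = 275.32 ppm.
Deficit to target: 323 − 275.32 = 47.68 mg/L.
As CaCO₃: 47.68 mg/L × 844,055 L = 40,240 g; ÷ 100.1 = 402 mol Ca²⁺.
Mass: 402 × 147 = 59,100 g.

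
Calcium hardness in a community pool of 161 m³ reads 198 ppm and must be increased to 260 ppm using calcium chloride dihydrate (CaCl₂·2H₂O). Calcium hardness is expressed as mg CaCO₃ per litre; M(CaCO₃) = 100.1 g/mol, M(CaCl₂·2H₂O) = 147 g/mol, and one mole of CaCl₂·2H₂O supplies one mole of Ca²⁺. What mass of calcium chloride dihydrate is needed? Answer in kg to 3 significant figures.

14.7 kg

Volume: 161 m³ = 161,000 L.
Hardness to add: (260 − 198) = 62 mg/L as CaCO₃ × 161,000 L = 9982 g as CaCO₃.
Moles of Ca²⁺ (1 mol Ca²⁺ ≡ 1 mol CaCO₃): 9982 / 100.1 g/mol = 99.72 mol.
Mass of CaCl₂·2H₂O: 99.72 × 147 = 14,660 g.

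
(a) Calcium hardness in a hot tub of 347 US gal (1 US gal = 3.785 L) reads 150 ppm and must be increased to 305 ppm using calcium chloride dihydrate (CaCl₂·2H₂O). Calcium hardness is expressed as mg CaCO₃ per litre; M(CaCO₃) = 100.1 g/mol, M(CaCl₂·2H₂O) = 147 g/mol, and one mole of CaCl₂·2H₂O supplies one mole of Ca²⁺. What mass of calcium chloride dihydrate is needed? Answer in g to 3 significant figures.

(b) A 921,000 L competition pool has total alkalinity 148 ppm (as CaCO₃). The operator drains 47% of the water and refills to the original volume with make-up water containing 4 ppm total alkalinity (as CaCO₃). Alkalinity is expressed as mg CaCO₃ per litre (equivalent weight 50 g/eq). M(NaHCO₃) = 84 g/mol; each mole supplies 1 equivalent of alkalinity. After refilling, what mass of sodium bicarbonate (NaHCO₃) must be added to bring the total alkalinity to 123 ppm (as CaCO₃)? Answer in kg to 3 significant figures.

(a) Volume: 347 US gal × 3.785 L/gal = 1,313 L.
(a) Hardness to add: (305 − 150) = 155 mg/L as CaCO₃ × 1,313 L = 203.6 g as CaCO₃.
(a) Moles of Ca²⁺ (1 mol Ca²⁺ ≡ 1 mol CaCO₃): 203.6 / 100.1 g/mol = 2.034 mol.
(a) Mass of CaCl₂·2H₂O: 2.034 × 147 = 299 g.

(b) After draining 47% and refilling: 148 × 0.53 + 4 × 0.47 = 80.32 ppm.
(b) Deficit to target: 123 − 80.32 = 42.68 mg/L.
(b) As CaCO₃: 42.68 mg/L × 921,000 L = 39,310 g; ÷ 50 g/eq ÷ 1 = 786.2 mol NaHCO₃.
(b) Mass: 786.2 × 84 = 66,040 g.

(a) 299 g; (b) 66.0 kg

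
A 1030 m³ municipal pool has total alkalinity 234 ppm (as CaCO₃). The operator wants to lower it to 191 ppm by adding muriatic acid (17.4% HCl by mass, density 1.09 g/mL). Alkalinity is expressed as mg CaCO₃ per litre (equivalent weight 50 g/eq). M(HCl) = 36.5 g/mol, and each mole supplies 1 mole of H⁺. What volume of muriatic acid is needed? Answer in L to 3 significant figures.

170 L

Volume: 1030 m³ = 1,030,000 L.
Alkalinity to neutralize: (234 − 191) = 43 mg/L as CaCO₃ × 1,030,000 L = 44,290 g as CaCO₃.
Equivalents of H⁺ required: 44,290 ÷ 50 g/eq = 885.8 eq = 885.8 mol HCl.
Mass of HCl: 885.8 × 36.5 = 32,330 g.
Mass of 17.4% solution: 32,330 / 0.174 = 185,800 g.
Volume: 185,800 g ÷ 1.09 g/mL = 170,500 mL.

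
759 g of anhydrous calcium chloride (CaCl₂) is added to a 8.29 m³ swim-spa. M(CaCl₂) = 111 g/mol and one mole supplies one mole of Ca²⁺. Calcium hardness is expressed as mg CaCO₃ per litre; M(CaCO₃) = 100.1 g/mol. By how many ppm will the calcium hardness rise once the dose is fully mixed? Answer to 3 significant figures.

82.6 ppm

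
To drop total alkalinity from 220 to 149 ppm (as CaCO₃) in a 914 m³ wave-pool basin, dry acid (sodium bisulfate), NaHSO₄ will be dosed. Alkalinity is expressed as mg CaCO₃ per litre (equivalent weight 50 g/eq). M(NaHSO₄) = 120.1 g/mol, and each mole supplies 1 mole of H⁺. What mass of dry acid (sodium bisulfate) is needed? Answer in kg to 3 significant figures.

Volume: 914 m³ = 914,000 L.
Alkalinity to neutralize: (220 − 149) = 71 mg/L as CaCO₃ × 914,000 L = 64,890 g as CaCO₃.
Equivalents of H⁺ required: 64,890 ÷ 50 g/eq = 1298 eq = 1298 mol NaHSO₄.
Mass of NaHSO₄: 1298 × 120.1 = 155,900 g.

156 kg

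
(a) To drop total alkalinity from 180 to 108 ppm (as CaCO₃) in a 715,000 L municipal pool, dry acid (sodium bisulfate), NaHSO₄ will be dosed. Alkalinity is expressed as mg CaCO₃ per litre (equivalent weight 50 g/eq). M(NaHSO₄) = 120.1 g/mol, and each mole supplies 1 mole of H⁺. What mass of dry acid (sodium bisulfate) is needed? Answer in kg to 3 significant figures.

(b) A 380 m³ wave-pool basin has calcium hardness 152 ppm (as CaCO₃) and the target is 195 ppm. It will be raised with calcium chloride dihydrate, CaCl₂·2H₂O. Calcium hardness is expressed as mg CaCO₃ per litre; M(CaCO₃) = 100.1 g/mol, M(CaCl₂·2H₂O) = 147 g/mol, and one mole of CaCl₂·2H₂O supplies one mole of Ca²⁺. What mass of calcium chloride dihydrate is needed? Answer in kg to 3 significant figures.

(a) 124 kg; (b) 24.0 kg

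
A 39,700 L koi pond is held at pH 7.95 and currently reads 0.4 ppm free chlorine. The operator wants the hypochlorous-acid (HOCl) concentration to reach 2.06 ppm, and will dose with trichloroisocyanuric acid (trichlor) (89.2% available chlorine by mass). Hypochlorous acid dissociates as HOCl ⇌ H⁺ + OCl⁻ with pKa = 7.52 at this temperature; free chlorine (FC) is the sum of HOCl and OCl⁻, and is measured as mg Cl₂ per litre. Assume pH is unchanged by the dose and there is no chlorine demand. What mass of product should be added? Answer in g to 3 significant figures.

[OCl⁻]/[HOCl] = 10^(pH − pKa) = 10^(7.95 − 7.52) = 2.692; fraction as HOCl = 1/(1 + 2.692) = 0.2709.
Free chlorine required for 2.06 ppm HOCl: 2.06 / 0.2709 = 7.605 ppm.
FC to add: 7.605 − 0.4 = 7.205 mg/L as Cl₂.
Cl₂ equivalent: 7.205 mg/L × 39,700 L = 286 g.
Product at 89.2% available Cl: 286 / 0.892 = 320.7 g.

321 g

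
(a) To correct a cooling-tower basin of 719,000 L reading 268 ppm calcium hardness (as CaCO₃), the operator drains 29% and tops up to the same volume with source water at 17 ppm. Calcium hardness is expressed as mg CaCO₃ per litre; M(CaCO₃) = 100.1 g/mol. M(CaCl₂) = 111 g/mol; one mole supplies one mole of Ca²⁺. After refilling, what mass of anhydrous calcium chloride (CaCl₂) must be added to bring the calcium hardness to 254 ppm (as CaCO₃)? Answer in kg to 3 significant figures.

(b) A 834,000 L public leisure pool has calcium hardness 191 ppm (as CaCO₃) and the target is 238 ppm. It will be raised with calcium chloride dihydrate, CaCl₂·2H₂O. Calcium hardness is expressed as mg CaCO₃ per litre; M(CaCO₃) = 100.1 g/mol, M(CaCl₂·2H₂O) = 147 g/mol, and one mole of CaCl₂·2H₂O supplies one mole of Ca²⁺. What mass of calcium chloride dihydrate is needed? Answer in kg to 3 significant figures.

(a) 46.9 kg; (b) 57.6 kg

(a) After draining 29% and refilling: 268 × 0.71 + 17 × 0.29 = 195.21 ppm.
(a) Deficit to target: 254 − 195.21 = 58.79 mg/L.
(a) As CaCO₃: 58.79 mg/L × 719,000 L = 42,270 g; ÷ 100.1 = 422.3 mol Ca²⁺.
(a) Mass: 422.3 × 111 = 46,870 g.

(b) Hardness to add: (238 − 191) = 47 mg/L as CaCO₃ × 834,000 L = 39,200 g as CaCO₃.
(b) Moles of Ca²⁺ (1 mol Ca²⁺ ≡ 1 mol CaCO₃): 39,200 / 100.1 g/mol = 391.6 mol.
(b) Mass of CaCl₂·2H₂O: 391.6 × 147 = 57,560 g.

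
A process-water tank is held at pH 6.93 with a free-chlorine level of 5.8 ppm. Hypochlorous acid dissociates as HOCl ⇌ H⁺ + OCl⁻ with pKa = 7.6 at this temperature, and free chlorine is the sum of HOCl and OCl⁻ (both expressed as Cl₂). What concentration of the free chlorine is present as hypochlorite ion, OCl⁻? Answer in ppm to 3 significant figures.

[OCl⁻]/[HOCl] = 10^(pH − pKa) = 10^(6.93 − 7.6) = 10^-0.67 = 0.2138.
Fraction as HOCl = 1 / (1 + 0.2138) = 0.8239.
OCl⁻ = (1 − 0.8239) × 5.8 ppm = 1.022 ppm.

1.02 ppm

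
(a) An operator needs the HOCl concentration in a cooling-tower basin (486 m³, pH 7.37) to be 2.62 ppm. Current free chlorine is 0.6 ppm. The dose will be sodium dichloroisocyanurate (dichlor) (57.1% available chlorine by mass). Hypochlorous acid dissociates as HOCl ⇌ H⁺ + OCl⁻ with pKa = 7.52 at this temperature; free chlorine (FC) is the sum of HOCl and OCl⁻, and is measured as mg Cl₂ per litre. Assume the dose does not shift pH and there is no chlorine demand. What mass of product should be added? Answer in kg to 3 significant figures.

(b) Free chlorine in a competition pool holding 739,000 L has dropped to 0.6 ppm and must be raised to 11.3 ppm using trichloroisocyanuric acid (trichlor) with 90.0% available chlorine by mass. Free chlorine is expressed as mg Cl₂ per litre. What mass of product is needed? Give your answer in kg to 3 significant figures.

(a) 3.30 kg; (b) 8.79 kg

(a) Volume: 486 m³ = 486,000 L.
(a) [OCl⁻]/[HOCl] = 10^(pH − pKa) = 10^(7.37 − 7.52) = 0.7079; fraction as HOCl = 1/(1 + 0.7079) = 0.5855.
(a) Free chlorine required for 2.62 ppm HOCl: 2.62 / 0.5855 = 4.475 ppm.
(a) FC to add: 4.475 − 0.6 = 3.875 mg/L as Cl₂.
(a) Cl₂ equivalent: 3.875 mg/L × 486,000 L = 1883 g.
(a) Product at 57.1% available Cl: 1883 / 0.571 = 3298 g.

(b) Chlorine deficit: 11.3 − 0.6 = 10.7 ppm = 10.7 mg/L as Cl₂.
(b) Cl₂ equivalent needed: 10.7 mg/L × 739,000 L = 7,907,000 mg = 7907 g.
(b) Product at 90.0% available chlorine: 7907 / 0.9 = 8786 g.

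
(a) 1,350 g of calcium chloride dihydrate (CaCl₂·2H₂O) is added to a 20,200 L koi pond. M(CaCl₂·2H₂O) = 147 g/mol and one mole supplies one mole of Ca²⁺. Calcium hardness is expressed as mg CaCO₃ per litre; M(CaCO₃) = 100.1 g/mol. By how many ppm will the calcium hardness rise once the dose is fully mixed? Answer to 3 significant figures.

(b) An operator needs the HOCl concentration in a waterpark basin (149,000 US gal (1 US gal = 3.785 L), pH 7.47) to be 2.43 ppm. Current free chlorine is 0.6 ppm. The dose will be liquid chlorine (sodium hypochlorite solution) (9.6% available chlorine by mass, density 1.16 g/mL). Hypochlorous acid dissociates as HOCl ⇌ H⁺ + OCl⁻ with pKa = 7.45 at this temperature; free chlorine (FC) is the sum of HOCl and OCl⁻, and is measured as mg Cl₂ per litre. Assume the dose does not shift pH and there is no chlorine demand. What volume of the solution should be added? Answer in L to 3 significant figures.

(a) Moles of Ca²⁺: 1,350 g ÷ 147 g/mol = 9.184 mol.
(a) As CaCO₃: 9.184 mol × 100.1 g/mol = 919.3 g.
(a) Rise: 919.3 g / 20,200 L × 1000 = 45.51 mg/L.

(b) Volume: 149,000 US gal × 3.785 L/gal = 563,965 L.
(b) [OCl⁻]/[HOCl] = 10^(pH − pKa) = 10^(7.47 − 7.45) = 1.047; fraction as HOCl = 1/(1 + 1.047) = 0.4885.
(b) Free chlorine required for 2.43 ppm HOCl: 2.43 / 0.4885 = 4.975 ppm.
(b) FC to add: 4.975 − 0.6 = 4.375 mg/L as Cl₂.
(b) Cl₂ equivalent: 4.375 mg/L × 563,965 L = 2467 g.
(b) Product at 9.6% available Cl: 2467 / 0.096 = 25,700 g.
(b) Volume: 25,700 g ÷ 1.16 g/mL = 22,150 mL.

(a) 45.5 ppm; (b) 22.2 L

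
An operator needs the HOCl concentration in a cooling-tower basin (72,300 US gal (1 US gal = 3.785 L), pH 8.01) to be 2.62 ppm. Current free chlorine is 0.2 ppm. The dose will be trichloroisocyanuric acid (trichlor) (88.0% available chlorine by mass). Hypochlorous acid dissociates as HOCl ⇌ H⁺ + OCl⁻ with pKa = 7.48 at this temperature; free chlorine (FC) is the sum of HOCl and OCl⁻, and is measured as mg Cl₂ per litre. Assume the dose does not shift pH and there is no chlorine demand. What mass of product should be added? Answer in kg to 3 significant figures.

3.51 kg

Volume: 72,300 US gal × 3.785 L/gal = 273,656 L.
[OCl⁻]/[HOCl] = 10^(pH − pKa) = 10^(8.01 − 7.48) = 3.388; fraction as HOCl = 1/(1 + 3.388) = 0.2279.
Free chlorine required for 2.62 ppm HOCl: 2.62 / 0.2279 = 11.5 ppm.
FC to add: 11.5 − 0.2 = 11.3 mg/L as Cl₂.
Cl₂ equivalent: 11.3 mg/L × 273,656 L = 3092 g.
Product at 88.0% available Cl: 3092 / 0.88 = 3513 g.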